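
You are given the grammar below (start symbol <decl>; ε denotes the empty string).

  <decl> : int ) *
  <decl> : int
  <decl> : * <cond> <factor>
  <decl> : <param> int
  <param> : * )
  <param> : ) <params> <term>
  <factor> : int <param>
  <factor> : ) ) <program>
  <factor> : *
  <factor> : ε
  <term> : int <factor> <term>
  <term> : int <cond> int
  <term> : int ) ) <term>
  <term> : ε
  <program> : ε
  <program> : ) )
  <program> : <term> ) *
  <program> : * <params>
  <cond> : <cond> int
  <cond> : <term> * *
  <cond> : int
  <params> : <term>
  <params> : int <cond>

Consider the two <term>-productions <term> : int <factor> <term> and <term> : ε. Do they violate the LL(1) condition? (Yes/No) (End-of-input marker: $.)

Yes

FIRST(int <factor> <term>) = { int } and FIRST(ε) = { ε }.
The second alternative is nullable and FOLLOW(<term>) = { $, ), *, int } shares int with FIRST of the first — conflict.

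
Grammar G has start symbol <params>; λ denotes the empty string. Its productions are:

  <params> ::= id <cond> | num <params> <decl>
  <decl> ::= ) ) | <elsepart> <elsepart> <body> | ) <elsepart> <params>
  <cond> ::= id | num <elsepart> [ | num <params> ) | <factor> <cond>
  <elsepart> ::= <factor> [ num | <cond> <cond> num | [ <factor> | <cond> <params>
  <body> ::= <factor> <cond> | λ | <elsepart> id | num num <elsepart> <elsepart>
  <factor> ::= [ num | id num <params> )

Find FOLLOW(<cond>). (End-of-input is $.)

{ $, ), [, id, num }

In <params> ::= id <cond>: <cond> is at the end, add FOLLOW(<params>) = { $, ), [, id, num }.
In <cond> ::= <factor> <cond>: <cond> is at the end, add FOLLOW(<cond>) = { $, ), [, id, num }.
In <elsepart> ::= <cond> <cond> num: add FIRST(<cond> num) = { [, id, num }.
In <elsepart> ::= <cond> <cond> num: add FIRST(num) = { num }.
In <elsepart> ::= <cond> <params>: add FIRST(<params>) = { id, num }.
In <body> ::= <factor> <cond>: <cond> is at the end, add FOLLOW(<body>) = { $, ), [, id, num }.
Union: FOLLOW(<cond>) = { $, ), [, id, num }.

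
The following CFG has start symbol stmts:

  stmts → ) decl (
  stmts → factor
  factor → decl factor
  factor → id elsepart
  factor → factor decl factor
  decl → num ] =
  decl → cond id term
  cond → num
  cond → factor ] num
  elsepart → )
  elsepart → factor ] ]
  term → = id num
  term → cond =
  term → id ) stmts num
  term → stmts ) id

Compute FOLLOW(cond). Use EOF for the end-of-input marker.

{ =, id }

In decl → cond id term: add FIRST(id term) = { id }.
In term → cond =: add FIRST(=) = { = }.
Union: FOLLOW(cond) = { =, id }.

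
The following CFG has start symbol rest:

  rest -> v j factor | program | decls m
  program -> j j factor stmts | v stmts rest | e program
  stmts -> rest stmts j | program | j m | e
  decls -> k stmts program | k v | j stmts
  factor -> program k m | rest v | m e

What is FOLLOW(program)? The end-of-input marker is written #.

{ #, e, j, k, m, v }

In rest -> program: program is at the end, add FOLLOW(rest) = { #, e, j, k, m, v }.
In program -> e program: program is at the end, add FOLLOW(program) = { #, e, j, k, m, v }.
In stmts -> program: program is at the end, add FOLLOW(stmts) = { #, e, j, k, m, v }.
In decls -> k stmts program: program is at the end, add FOLLOW(decls) = { m }.
In factor -> program k m: add FIRST(k m) = { k }.
Union: FOLLOW(program) = { #, e, j, k, m, v }.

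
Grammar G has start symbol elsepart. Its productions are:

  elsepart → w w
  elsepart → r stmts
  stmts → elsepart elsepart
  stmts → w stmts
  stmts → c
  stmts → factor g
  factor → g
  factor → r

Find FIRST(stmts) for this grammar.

From stmts → elsepart elsepart: add FIRST(elsepart) = { r, w }.
stmts → w stmts contributes {w}.
stmts → c contributes {c}.
From stmts → factor g: add FIRST(factor) = { g, r }.
Union: FIRST(stmts) = { c, g, r, w }.

{ c, g, r, w }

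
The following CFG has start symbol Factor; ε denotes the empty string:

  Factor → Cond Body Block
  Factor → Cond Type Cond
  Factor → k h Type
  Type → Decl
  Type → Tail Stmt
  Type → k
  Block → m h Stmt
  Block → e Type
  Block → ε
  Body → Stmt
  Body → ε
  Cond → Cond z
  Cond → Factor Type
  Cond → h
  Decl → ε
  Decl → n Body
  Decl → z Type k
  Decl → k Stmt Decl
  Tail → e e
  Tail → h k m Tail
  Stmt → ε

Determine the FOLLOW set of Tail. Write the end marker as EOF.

{ EOF, e, h, k, m, n, z }

In Type → Tail Stmt: add FIRST(Stmt)\{ε} = {  }.
  Since Stmt is nullable, also add FOLLOW(Type) = { EOF, e, h, k, m, n, z }.
In Tail → h k m Tail: Tail is at the end, add FOLLOW(Tail) = { EOF, e, h, k, m, n, z }.
Union: FOLLOW(Tail) = { EOF, e, h, k, m, n, z }.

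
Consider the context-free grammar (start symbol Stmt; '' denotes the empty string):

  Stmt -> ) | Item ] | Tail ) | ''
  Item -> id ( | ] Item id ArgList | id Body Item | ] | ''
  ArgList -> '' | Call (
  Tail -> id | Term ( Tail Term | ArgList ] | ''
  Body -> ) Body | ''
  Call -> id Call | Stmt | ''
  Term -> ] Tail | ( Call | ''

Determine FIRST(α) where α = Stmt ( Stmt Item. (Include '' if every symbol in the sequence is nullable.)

Add FIRST(Stmt)\{''} = { (, ), ], id }; Stmt is nullable, continue.
( is a terminal; add {(} and stop.

{ (, ), ], id }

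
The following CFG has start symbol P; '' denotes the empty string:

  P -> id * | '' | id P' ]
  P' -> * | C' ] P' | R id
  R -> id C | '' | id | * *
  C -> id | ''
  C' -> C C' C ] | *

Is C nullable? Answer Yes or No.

C has an ''-production, so C ⇒ ''.

Yes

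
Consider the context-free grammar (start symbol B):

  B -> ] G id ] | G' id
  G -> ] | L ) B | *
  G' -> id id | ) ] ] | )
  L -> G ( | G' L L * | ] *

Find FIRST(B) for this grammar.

{ ), ], id }

B -> ] G id ] contributes {]}.
From B -> G' id: add FIRST(G') = { ), id }.
Union: FIRST(B) = { ), ], id }.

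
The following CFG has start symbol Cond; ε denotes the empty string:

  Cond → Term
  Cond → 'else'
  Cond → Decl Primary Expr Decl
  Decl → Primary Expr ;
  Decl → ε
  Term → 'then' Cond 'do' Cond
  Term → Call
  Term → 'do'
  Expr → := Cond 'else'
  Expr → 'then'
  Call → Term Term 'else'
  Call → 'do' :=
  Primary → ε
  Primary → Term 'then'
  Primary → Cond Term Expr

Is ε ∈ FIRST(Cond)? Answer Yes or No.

Nullable nonterminals: Decl, Primary.
No production of Cond has an RHS whose symbols are all nullable, so Cond is not nullable.

No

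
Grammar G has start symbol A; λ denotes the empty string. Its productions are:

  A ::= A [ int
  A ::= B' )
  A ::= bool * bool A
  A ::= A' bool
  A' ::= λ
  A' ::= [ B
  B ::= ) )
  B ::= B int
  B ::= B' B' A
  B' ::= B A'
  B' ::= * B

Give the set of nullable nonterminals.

{ A' }

Directly nullable (have an λ-production): A'.
No other nonterminal has a production whose RHS symbols are all nullable.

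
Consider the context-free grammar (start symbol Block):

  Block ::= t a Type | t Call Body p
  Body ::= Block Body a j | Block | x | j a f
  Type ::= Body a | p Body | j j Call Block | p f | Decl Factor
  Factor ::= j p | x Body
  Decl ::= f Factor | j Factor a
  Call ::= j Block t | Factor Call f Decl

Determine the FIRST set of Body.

From Body ::= Block Body a j: add FIRST(Block) = { t }.
From Body ::= Block: add FIRST(Block) = { t }.
Body ::= x contributes {x}.
Body ::= j a f contributes {j}.
Union: FIRST(Body) = { j, t, x }.

{ j, t, x }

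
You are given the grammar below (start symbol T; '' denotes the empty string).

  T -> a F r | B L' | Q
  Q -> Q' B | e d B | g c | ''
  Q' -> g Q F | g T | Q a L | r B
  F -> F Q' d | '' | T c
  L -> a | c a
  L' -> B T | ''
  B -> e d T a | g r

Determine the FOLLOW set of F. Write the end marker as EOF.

In T -> a F r: add FIRST(r) = { r }.
In Q' -> g Q F: F is at the end, add FOLLOW(Q') = { d, e, g }.
In F -> F Q' d: add FIRST(Q' d) = { a, e, g, r }.
Union: FOLLOW(F) = { a, d, e, g, r }.

{ a, d, e, g, r }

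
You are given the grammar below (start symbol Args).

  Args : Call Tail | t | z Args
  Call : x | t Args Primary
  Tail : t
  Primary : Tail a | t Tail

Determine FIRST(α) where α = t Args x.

t is a terminal; add {t} and stop.

{ t }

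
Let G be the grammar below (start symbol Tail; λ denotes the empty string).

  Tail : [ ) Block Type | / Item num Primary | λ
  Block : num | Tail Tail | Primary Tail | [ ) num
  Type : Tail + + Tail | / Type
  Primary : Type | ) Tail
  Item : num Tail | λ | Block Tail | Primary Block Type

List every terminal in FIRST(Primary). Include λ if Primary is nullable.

{ ), +, /, [ }

From Primary : Type: add FIRST(Type) = { +, /, [ }.
Primary : ) Tail contributes {)}.
Union: FIRST(Primary) = { ), +, /, [ }.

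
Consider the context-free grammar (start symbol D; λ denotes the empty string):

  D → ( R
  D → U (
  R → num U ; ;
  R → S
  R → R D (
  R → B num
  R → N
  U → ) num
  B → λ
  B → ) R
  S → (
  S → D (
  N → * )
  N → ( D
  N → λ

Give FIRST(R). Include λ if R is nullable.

R → num U ; ; contributes {num}.
From R → S: add FIRST(S) = { (, ) }.
From R → R D (: R nullable, take FIRST(R) ∪ FIRST(D) = { (, ), *, num }.
From R → B num: B nullable, take FIRST(B) ∪ {num} = { ), num }.
From R → N: add FIRST(N) = { (, *, λ } (including λ since N is nullable).
Union: FIRST(R) = { (, ), *, num, λ }.

{ (, ), *, num, λ }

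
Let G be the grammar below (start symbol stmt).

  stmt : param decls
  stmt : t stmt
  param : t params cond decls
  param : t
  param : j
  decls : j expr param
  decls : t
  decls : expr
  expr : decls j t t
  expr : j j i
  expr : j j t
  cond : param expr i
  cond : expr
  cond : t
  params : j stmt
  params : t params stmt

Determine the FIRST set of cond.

{ j, t }

From cond : param expr i: add FIRST(param) = { j, t }.
From cond : expr: add FIRST(expr) = { j, t }.
cond : t contributes {t}.
Union: FIRST(cond) = { j, t }.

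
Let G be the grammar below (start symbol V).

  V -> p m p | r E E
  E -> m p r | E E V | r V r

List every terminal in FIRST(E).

E -> m p r contributes {m}.
From E -> E E V: add FIRST(E) = { m, r }.
E -> r V r contributes {r}.
Union: FIRST(E) = { m, r }.

{ m, r }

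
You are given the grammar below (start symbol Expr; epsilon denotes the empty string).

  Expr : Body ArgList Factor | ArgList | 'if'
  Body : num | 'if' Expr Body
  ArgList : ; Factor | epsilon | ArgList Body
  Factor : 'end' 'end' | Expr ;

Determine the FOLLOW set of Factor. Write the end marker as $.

In Expr : Body ArgList Factor: Factor is at the end, add FOLLOW(Expr) = { $, 'if', ;, num }.
In ArgList : ; Factor: Factor is at the end, add FOLLOW(ArgList) = { $, 'end', 'if', ;, num }.
Union: FOLLOW(Factor) = { $, 'end', 'if', ;, num }.

{ $, 'end', 'if', ;, num }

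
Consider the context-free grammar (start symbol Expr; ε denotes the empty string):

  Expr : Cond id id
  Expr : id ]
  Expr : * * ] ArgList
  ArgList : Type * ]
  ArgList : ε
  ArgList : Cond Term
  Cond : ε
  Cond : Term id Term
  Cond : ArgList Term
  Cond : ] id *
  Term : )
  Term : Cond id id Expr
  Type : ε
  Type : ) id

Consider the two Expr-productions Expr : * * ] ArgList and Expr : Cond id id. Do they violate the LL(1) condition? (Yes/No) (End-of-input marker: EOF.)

Yes

FIRST(* * ] ArgList) = { * } and FIRST(Cond id id) = { ), *, ], id }.
Both contain *, so the two alternatives are not disjoint — LL(1) conflict.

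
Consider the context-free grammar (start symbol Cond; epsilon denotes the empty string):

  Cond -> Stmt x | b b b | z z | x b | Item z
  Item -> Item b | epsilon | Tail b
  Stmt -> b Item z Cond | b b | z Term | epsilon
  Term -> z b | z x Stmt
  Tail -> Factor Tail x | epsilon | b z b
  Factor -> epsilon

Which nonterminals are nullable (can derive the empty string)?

Directly nullable (have an epsilon-production): Item, Stmt, Tail, Factor.
No other nonterminal has a production whose RHS symbols are all nullable.

{ Factor, Item, Stmt, Tail }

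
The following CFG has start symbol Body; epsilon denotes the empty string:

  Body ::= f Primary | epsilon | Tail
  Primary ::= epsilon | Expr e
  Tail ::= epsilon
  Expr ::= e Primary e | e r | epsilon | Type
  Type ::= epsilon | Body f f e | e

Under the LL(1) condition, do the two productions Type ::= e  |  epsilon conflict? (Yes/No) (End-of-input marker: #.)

FIRST(e) = { e } and FIRST(epsilon) = { epsilon }.
The second alternative is nullable and FOLLOW(Type) = { e } shares e with FIRST of the first — conflict.

Yes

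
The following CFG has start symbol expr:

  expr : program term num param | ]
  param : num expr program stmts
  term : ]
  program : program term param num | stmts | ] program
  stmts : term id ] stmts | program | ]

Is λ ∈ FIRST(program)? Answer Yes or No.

No

No nonterminal in this grammar is nullable.
No production of program has an RHS whose symbols are all nullable, so program is not nullable.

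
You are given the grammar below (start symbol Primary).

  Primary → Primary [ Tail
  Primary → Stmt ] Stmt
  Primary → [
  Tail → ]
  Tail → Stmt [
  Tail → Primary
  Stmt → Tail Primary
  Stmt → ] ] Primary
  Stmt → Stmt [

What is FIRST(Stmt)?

{ [, ] }

From Stmt → Tail Primary: add FIRST(Tail) = { [, ] }.
Stmt → ] ] Primary contributes {]}.
From Stmt → Stmt [: add FIRST(Stmt) = { [, ] }.
Union: FIRST(Stmt) = { [, ] }.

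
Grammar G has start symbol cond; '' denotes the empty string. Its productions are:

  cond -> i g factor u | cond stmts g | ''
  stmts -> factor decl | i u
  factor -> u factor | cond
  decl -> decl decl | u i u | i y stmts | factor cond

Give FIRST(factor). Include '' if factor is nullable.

factor -> u factor contributes {u}.
From factor -> cond: add FIRST(cond) = { g, i, u, '' } (including '' since cond is nullable).
Union: FIRST(factor) = { g, i, u, '' }.

{ g, i, u, '' }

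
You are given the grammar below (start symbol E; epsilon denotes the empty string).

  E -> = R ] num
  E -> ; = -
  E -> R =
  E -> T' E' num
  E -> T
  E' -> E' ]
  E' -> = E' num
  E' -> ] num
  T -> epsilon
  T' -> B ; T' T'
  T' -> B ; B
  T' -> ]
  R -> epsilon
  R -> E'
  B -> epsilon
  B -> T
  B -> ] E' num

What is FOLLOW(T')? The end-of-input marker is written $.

{ ;, =, ] }

In E -> T' E' num: add FIRST(E' num) = { =, ] }.
In T' -> B ; T' T': add FIRST(T') = { ;, ] }.
In T' -> B ; T' T': T' is at the end, add FOLLOW(T') = { ;, =, ] }.
Union: FOLLOW(T') = { ;, =, ] }.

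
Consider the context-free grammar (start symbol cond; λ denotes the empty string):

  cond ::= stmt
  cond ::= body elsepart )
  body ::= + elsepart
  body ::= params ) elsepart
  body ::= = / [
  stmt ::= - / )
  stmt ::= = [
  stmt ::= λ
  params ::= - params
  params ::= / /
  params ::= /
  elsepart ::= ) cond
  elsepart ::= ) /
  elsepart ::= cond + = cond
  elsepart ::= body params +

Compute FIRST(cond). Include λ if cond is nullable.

From cond ::= stmt: add FIRST(stmt) = { -, =, λ } (including λ since stmt is nullable).
From cond ::= body elsepart ): add FIRST(body) = { +, -, /, = }.
Union: FIRST(cond) = { +, -, /, =, λ }.

{ +, -, /, =, λ }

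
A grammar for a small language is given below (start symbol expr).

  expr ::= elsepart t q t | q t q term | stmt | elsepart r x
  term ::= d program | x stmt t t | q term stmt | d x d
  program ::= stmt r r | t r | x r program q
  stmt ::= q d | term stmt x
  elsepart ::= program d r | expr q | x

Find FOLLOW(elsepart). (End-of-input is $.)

{ r, t }

In expr ::= elsepart t q t: add FIRST(t q t) = { t }.
In expr ::= elsepart r x: add FIRST(r x) = { r }.
Union: FOLLOW(elsepart) = { r, t }.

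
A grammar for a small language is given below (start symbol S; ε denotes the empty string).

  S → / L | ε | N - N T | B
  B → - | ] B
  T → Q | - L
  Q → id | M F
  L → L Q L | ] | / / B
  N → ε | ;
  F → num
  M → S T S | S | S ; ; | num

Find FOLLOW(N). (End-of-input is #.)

{ -, /, ;, ], id, num }

In S → N - N T: add FIRST(- N T) = { - }.
In S → N - N T: add FIRST(T) = { -, /, ;, ], id, num }.
Union: FOLLOW(N) = { -, /, ;, ], id, num }.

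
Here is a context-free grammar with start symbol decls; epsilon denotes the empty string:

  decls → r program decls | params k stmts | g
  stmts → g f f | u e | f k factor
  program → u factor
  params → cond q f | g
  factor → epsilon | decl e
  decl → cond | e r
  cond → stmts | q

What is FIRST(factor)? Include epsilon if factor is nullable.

factor → epsilon contributes epsilon.
From factor → decl e: add FIRST(decl) = { e, f, g, q, u }.
Union: FIRST(factor) = { e, f, g, q, u, epsilon }.

{ e, f, g, q, u, epsilon }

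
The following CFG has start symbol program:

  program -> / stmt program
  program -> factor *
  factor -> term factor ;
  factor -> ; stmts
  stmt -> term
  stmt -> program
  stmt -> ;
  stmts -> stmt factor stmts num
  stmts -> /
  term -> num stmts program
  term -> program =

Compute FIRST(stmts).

From stmts -> stmt factor stmts num: add FIRST(stmt) = { /, ;, num }.
stmts -> / contributes {/}.
Union: FIRST(stmts) = { /, ;, num }.

{ /, ;, num }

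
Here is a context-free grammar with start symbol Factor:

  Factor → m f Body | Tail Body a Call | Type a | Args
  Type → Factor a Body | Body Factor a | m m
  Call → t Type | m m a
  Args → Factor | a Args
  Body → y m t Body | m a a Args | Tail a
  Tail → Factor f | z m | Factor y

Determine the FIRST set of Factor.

Factor → m f Body contributes {m}.
From Factor → Tail Body a Call: add FIRST(Tail) = { a, m, y, z }.
From Factor → Type a: add FIRST(Type) = { a, m, y, z }.
From Factor → Args: add FIRST(Args) = { a, m, y, z }.
Union: FIRST(Factor) = { a, m, y, z }.

{ a, m, y, z }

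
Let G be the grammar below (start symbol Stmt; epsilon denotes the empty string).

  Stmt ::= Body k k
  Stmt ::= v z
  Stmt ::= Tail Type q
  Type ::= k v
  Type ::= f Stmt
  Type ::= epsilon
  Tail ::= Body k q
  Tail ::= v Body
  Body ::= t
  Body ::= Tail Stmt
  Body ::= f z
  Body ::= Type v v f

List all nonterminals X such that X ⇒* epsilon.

{ Type }

Directly nullable (have an epsilon-production): Type.
No other nonterminal has a production whose RHS symbols are all nullable.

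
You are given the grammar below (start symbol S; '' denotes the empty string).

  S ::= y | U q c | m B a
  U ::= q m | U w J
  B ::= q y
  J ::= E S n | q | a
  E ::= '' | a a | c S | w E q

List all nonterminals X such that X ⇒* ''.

{ E }

Directly nullable (have an ''-production): E.
No other nonterminal has a production whose RHS symbols are all nullable.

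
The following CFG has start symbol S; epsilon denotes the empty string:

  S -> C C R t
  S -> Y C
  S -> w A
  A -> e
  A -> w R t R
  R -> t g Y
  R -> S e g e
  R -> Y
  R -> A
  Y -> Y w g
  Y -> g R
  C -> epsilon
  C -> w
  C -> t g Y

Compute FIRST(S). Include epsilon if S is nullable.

From S -> C C R t: C, C nullable, take FIRST(C) ∪ FIRST(C) ∪ FIRST(R) = { e, g, t, w }.
From S -> Y C: add FIRST(Y) = { g }.
S -> w A contributes {w}.
Union: FIRST(S) = { e, g, t, w }.

{ e, g, t, w }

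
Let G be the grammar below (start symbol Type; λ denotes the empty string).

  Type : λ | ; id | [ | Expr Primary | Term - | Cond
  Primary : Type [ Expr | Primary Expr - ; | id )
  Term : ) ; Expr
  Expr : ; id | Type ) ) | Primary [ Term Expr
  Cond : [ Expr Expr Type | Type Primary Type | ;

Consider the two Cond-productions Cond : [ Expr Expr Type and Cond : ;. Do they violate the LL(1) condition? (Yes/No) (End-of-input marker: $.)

FIRST([ Expr Expr Type) = { [ } and FIRST(;) = { ; }.
The FIRST sets are disjoint and neither alternative is nullable — no conflict.

No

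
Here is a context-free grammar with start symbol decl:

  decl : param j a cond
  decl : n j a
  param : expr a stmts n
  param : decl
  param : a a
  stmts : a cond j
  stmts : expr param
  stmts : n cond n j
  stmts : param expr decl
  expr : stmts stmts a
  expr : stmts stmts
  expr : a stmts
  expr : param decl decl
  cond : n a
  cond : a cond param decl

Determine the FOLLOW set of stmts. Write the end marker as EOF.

In param : expr a stmts n: add FIRST(n) = { n }.
In expr : stmts stmts a: add FIRST(stmts a) = { a, n }.
In expr : stmts stmts a: add FIRST(a) = { a }.
In expr : stmts stmts: add FIRST(stmts) = { a, n }.
In expr : stmts stmts: stmts is at the end, add FOLLOW(expr) = { a, n }.
In expr : a stmts: stmts is at the end, add FOLLOW(expr) = { a, n }.
Union: FOLLOW(stmts) = { a, n }.

{ a, n }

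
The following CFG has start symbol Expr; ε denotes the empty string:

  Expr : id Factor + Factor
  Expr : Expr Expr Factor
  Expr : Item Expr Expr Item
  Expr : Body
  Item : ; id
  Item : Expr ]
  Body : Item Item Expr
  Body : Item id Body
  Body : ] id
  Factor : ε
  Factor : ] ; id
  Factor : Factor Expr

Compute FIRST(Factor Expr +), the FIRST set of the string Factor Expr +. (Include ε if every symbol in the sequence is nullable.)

Add FIRST(Factor)\{ε} = { ;, ], id }; Factor is nullable, continue.
Add FIRST(Expr) = { ;, ], id }; Expr is not nullable, stop.

{ ;, ], id }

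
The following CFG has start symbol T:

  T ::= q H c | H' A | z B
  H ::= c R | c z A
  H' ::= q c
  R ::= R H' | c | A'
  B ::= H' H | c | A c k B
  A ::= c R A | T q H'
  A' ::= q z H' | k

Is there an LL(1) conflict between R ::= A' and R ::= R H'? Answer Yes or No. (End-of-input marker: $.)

Yes

FIRST(A') = { k, q } and FIRST(R H') = { c, k, q }.
Both contain k, so the two alternatives are not disjoint — LL(1) conflict.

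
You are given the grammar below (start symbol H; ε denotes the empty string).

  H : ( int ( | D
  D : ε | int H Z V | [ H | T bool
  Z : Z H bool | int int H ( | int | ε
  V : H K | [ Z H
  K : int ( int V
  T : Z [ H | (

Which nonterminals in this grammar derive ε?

{ D, H, Z }

Directly nullable (have an ε-production): D, Z.
H : D with every symbol nullable, so H is nullable.
No other nonterminal has a production whose RHS symbols are all nullable.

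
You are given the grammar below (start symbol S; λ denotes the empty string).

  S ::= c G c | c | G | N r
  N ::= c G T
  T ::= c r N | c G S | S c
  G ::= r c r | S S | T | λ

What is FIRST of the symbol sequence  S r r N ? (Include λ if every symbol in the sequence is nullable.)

{ c, r }

Add FIRST(S)\{λ} = { c, r }; S is nullable, continue.
r is a terminal; add {r} and stop.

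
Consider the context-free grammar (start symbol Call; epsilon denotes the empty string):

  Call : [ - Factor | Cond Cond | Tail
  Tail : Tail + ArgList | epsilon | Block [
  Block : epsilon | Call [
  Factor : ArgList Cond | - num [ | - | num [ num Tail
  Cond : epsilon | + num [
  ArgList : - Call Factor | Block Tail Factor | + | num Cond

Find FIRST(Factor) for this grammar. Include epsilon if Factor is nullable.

{ +, -, [, num }

From Factor : ArgList Cond: add FIRST(ArgList) = { +, -, [, num }.
Factor : - num [ contributes {-}.
Factor : - contributes {-}.
Factor : num [ num Tail contributes {num}.
Union: FIRST(Factor) = { +, -, [, num }.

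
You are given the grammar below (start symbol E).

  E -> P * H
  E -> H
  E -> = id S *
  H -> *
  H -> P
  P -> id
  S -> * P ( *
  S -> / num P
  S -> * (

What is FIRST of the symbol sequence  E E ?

{ *, =, id }

Add FIRST(E) = { *, =, id }; E is not nullable, stop.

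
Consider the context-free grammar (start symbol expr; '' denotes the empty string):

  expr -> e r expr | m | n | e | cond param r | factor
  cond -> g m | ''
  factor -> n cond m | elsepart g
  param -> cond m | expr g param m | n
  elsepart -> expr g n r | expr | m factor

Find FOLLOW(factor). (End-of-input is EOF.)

In expr -> factor: factor is at the end, add FOLLOW(expr) = { EOF, g }.
In elsepart -> m factor: factor is at the end, add FOLLOW(elsepart) = { g }.
Union: FOLLOW(factor) = { EOF, g }.

{ EOF, g }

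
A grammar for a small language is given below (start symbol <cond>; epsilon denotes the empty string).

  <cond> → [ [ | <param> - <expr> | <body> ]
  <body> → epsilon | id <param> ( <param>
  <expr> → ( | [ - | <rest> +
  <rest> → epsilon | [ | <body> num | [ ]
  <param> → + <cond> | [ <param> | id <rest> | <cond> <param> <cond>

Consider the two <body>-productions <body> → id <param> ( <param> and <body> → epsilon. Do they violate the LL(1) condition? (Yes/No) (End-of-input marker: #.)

No

FIRST(id <param> ( <param>) = { id } and FIRST(epsilon) = { epsilon }.
The second is nullable but FOLLOW(<body>) = { ], num } is disjoint from FIRST of the first.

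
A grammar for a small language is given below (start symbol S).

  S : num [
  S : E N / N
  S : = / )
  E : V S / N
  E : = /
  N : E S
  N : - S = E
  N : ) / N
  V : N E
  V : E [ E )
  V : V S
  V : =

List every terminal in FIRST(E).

From E : V S / N: add FIRST(V) = { ), -, = }.
E : = / contributes {=}.
Union: FIRST(E) = { ), -, = }.

{ ), -, = }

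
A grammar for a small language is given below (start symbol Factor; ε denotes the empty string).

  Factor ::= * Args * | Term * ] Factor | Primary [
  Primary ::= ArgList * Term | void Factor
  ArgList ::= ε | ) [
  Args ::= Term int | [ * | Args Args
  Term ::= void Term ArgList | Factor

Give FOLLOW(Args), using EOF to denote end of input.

In Factor ::= * Args *: add FIRST(*) = { * }.
In Args ::= Args Args: add FIRST(Args) = { ), *, [, void }.
In Args ::= Args Args: Args is at the end, add FOLLOW(Args) = { ), *, [, void }.
Union: FOLLOW(Args) = { ), *, [, void }.

{ ), *, [, void }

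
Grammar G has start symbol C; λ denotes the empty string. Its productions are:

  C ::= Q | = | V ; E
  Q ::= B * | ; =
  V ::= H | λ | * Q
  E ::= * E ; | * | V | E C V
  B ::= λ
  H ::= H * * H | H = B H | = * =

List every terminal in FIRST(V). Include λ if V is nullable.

From V ::= H: add FIRST(H) = { = }.
V ::= λ contributes λ.
V ::= * Q contributes {*}.
Union: FIRST(V) = { *, =, λ }.

{ *, =, λ }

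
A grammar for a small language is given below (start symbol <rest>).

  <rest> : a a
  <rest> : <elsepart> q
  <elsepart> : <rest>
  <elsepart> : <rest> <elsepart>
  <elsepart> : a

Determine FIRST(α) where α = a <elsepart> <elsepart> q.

a is a terminal; add {a} and stop.

{ a }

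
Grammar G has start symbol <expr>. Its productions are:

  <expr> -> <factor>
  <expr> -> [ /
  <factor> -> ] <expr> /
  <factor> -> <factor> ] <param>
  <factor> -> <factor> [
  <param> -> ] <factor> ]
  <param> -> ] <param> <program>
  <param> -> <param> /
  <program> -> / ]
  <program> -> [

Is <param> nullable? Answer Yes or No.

No nonterminal in this grammar is nullable.
No production of <param> has an RHS whose symbols are all nullable, so <param> is not nullable.

No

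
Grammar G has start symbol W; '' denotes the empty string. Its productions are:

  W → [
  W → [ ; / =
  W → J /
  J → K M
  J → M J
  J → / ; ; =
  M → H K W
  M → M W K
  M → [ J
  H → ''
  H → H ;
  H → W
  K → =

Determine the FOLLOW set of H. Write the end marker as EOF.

In M → H K W: add FIRST(K W) = { = }.
In H → H ;: add FIRST(;) = { ; }.
Union: FOLLOW(H) = { ;, = }.

{ ;, = }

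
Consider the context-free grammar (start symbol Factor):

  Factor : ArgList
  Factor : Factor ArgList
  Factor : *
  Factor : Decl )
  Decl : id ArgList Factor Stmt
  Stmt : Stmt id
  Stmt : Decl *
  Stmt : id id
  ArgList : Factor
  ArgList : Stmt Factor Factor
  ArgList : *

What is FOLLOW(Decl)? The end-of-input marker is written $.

{ ), * }

In Factor : Decl ): add FIRST()) = { ) }.
In Stmt : Decl *: add FIRST(*) = { * }.
Union: FOLLOW(Decl) = { ), * }.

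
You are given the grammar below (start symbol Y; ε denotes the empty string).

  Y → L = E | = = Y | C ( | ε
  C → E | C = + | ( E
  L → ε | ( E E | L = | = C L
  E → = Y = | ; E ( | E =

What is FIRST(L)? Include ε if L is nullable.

{ (, =, ε }

L → ε contributes ε.
L → ( E E contributes {(}.
From L → L =: L nullable, take FIRST(L) ∪ {=} = { (, = }.
L → = C L contributes {=}.
Union: FIRST(L) = { (, =, ε }.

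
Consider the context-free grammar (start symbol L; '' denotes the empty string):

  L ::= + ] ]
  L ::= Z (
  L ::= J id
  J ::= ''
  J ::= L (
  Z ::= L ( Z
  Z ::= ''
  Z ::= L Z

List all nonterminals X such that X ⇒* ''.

Directly nullable (have an ''-production): J, Z.
No other nonterminal has a production whose RHS symbols are all nullable.

{ J, Z }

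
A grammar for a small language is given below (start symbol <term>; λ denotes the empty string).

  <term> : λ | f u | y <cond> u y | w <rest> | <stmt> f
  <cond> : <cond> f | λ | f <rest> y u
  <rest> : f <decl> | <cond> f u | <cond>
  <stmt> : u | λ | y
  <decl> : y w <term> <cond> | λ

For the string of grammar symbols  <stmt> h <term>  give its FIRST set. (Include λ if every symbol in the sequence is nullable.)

{ h, u, y }

Add FIRST(<stmt>)\{λ} = { u, y }; <stmt> is nullable, continue.
h is a terminal; add {h} and stop.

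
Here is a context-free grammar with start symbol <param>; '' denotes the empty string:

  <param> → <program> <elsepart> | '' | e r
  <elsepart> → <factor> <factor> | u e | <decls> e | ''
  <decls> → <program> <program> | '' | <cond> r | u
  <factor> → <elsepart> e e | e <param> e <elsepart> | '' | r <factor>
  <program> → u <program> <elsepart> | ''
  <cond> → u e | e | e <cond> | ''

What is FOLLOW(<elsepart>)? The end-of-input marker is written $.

{ $, e, r, u }

In <param> → <program> <elsepart>: <elsepart> is at the end, add FOLLOW(<param>) = { $, e }.
In <factor> → <elsepart> e e: add FIRST(e e) = { e }.
In <factor> → e <param> e <elsepart>: <elsepart> is at the end, add FOLLOW(<factor>) = { $, e, r, u }.
In <program> → u <program> <elsepart>: <elsepart> is at the end, add FOLLOW(<program>) = { $, e, r, u }.
Union: FOLLOW(<elsepart>) = { $, e, r, u }.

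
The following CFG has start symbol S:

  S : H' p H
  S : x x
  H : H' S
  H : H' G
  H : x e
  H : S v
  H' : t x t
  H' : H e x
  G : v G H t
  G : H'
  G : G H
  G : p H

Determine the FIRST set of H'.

{ t, x }

H' : t x t contributes {t}.
From H' : H e x: add FIRST(H) = { t, x }.
Union: FIRST(H') = { t, x }.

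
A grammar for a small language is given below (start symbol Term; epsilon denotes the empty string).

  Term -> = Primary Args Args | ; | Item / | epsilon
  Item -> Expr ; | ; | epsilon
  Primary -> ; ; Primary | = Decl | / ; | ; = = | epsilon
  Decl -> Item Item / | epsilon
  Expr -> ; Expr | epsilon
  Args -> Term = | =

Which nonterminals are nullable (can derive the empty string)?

{ Decl, Expr, Item, Primary, Term }

Directly nullable (have an epsilon-production): Term, Item, Primary, Decl, Expr.
No other nonterminal has a production whose RHS symbols are all nullable.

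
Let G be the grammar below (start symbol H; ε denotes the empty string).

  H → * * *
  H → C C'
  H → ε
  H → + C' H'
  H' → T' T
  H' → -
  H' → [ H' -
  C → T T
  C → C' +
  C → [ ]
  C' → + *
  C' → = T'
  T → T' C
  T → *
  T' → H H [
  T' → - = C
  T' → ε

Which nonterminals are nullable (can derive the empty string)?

{ H, T' }

Directly nullable (have an ε-production): H, T'.
No other nonterminal has a production whose RHS symbols are all nullable.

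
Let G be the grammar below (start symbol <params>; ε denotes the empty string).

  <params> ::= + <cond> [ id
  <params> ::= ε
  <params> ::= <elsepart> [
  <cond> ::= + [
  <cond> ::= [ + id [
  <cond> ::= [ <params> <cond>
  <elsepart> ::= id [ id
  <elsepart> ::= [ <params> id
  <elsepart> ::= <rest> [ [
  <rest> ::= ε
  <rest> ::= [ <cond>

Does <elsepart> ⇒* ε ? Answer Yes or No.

No

Nullable nonterminals: <params>, <rest>.
No production of <elsepart> has an RHS whose symbols are all nullable, so <elsepart> is not nullable.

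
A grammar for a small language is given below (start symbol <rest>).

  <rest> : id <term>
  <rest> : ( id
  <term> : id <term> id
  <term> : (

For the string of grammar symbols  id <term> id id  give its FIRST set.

{ id }

id is a terminal; add {id} and stop.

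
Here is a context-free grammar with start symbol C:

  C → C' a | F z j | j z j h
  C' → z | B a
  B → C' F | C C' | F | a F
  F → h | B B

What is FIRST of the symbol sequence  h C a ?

h is a terminal; add {h} and stop.

{ h }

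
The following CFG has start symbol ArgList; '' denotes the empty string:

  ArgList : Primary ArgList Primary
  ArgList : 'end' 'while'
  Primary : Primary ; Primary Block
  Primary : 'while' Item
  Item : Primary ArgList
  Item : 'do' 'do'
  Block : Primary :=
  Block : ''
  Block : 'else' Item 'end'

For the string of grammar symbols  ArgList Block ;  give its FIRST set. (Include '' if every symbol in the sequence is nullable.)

{ 'end', 'while' }

Add FIRST(ArgList) = { 'end', 'while' }; ArgList is not nullable, stop.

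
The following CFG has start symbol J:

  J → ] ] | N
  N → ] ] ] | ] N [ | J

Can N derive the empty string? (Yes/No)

No nonterminal in this grammar is nullable.
No production of N has an RHS whose symbols are all nullable, so N is not nullable.

No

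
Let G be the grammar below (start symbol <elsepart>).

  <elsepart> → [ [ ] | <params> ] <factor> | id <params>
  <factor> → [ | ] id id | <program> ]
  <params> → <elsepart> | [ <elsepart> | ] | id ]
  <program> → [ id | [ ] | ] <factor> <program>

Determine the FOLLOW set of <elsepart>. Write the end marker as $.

{ $, ] }

<elsepart> is the start symbol, so $ ∈ FOLLOW(<elsepart>).
In <params> → <elsepart>: <elsepart> is at the end, add FOLLOW(<params>) = { $, ] }.
In <params> → [ <elsepart>: <elsepart> is at the end, add FOLLOW(<params>) = { $, ] }.
Union: FOLLOW(<elsepart>) = { $, ] }.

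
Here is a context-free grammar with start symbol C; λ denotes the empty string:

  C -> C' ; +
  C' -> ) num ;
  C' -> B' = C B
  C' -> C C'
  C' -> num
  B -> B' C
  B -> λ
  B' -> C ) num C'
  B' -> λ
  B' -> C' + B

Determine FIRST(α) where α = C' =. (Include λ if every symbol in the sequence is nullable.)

{ ), =, num }

Add FIRST(C') = { ), =, num }; C' is not nullable, stop.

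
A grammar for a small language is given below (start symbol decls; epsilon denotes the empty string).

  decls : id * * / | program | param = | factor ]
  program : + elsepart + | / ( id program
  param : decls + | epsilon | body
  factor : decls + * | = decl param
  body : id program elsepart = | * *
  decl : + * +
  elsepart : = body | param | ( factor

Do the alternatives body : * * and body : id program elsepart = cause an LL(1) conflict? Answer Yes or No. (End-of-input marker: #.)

No

FIRST(* *) = { * } and FIRST(id program elsepart =) = { id }.
The FIRST sets are disjoint and neither alternative is nullable — no conflict.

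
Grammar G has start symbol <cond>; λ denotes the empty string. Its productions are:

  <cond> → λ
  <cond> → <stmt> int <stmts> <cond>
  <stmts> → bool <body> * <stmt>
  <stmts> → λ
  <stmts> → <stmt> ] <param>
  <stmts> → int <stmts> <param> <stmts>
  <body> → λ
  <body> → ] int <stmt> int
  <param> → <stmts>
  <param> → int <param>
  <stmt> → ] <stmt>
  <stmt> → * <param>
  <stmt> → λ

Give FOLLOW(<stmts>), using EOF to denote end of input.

In <cond> → <stmt> int <stmts> <cond>: add FIRST(<cond>)\{λ} = { *, ], int }.
  Since <cond> is nullable, also add FOLLOW(<cond>) = { EOF }.
In <stmts> → int <stmts> <param> <stmts>: add FIRST(<param> <stmts>)\{λ} = { *, ], bool, int }.
  Since <param> <stmts> is nullable, also add FOLLOW(<stmts>) = { EOF, *, ], bool, int }.
In <stmts> → int <stmts> <param> <stmts>: <stmts> is at the end, add FOLLOW(<stmts>) = { EOF, *, ], bool, int }.
In <param> → <stmts>: <stmts> is at the end, add FOLLOW(<param>) = { EOF, *, ], bool, int }.
Union: FOLLOW(<stmts>) = { EOF, *, ], bool, int }.

{ EOF, *, ], bool, int }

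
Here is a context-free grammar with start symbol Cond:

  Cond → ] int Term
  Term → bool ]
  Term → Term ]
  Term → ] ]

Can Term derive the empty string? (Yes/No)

No nonterminal in this grammar is nullable.
No production of Term has an RHS whose symbols are all nullable, so Term is not nullable.

No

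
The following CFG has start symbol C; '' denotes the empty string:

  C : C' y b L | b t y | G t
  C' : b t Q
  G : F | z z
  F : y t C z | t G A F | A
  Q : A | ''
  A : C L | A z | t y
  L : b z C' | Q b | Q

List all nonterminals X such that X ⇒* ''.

{ L, Q }

Directly nullable (have an ''-production): Q.
L : Q with every symbol nullable, so L is nullable.
No other nonterminal has a production whose RHS symbols are all nullable.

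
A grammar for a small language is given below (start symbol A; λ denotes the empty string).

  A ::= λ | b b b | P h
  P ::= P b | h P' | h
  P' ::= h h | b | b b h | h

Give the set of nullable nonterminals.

Directly nullable (have an λ-production): A.
No other nonterminal has a production whose RHS symbols are all nullable.

{ A }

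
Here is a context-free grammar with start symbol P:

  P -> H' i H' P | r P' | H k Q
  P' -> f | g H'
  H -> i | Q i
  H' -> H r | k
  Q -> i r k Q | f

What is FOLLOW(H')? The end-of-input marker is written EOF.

In P -> H' i H' P: add FIRST(i H' P) = { i }.
In P -> H' i H' P: add FIRST(P) = { f, i, k, r }.
In P' -> g H': H' is at the end, add FOLLOW(P') = { EOF }.
Union: FOLLOW(H') = { EOF, f, i, k, r }.

{ EOF, f, i, k, r }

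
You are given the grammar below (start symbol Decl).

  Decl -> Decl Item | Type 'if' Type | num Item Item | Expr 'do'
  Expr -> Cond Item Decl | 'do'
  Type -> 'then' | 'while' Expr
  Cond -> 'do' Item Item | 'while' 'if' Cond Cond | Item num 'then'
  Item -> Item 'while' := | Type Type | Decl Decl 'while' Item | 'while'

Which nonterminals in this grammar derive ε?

No nonterminal has an empty production or an RHS whose symbols are all nullable.

{ } (none)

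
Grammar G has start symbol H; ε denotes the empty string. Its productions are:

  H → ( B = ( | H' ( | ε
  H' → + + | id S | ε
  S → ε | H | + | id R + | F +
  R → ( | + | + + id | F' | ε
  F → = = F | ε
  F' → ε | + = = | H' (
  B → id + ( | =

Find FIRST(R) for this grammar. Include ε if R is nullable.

R → ( contributes {(}.
R → + contributes {+}.
R → + + id contributes {+}.
From R → F': add FIRST(F') = { (, +, id, ε } (including ε since F' is nullable).
R → ε contributes ε.
Union: FIRST(R) = { (, +, id, ε }.

{ (, +, id, ε }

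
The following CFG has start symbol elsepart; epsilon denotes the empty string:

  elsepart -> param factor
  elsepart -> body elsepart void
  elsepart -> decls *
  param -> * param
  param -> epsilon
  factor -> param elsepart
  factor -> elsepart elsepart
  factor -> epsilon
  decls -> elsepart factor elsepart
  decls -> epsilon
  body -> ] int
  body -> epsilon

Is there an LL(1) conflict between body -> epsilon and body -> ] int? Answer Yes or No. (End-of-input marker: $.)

FIRST(epsilon) = { epsilon } and FIRST(] int) = { ] }.
The first alternative is nullable and FOLLOW(body) = { *, ], void } shares ] with FIRST of the second — conflict.

Yes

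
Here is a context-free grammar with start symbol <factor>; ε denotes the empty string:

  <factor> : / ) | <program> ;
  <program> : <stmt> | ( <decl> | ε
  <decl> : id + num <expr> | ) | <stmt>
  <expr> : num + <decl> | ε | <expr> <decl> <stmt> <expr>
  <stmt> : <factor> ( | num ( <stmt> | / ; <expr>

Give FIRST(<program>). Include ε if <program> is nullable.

{ (, /, ;, num, ε }

From <program> : <stmt>: add FIRST(<stmt>) = { (, /, ;, num }.
<program> : ( <decl> contributes {(}.
<program> : ε contributes ε.
Union: FIRST(<program>) = { (, /, ;, num, ε }.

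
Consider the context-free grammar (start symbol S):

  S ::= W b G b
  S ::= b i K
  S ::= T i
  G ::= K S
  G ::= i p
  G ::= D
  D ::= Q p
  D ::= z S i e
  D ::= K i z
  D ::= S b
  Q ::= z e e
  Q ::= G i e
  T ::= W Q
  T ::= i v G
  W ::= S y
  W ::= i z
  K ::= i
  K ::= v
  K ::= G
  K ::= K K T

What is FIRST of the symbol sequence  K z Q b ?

{ b, i, v, z }

Add FIRST(K) = { b, i, v, z }; K is not nullable, stop.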